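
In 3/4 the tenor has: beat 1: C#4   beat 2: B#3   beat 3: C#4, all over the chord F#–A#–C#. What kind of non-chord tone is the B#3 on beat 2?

Lower neighbor tone.

The harmony at that moment is F# major triad (F#, A#, C#); B#3 is not a chord tone.
It is approached by step down from C#4 and left by step up to C#4.
Step away and step back to the same note — a neighbor tone (lower neighbor).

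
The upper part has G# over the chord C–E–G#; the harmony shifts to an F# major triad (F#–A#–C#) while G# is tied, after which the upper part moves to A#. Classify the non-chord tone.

G# is a retardation.

The harmony at that moment is F# major triad (F#, A#, C#); G# is not a chord tone.
It is held over (the same pitch as the preceding G#) and left by step up to A#.
Held over from the previous chord and resolving up by step — a retardation.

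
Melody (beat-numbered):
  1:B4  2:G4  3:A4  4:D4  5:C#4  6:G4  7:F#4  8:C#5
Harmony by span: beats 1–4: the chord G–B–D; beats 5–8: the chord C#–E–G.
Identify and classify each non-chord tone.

The harmony at that moment is G major triad (G, B, D); A4 is not a chord tone.
It is approached by step up from G4 and left by leap down to D4.
Step in, leap out — an escape tone.
The harmony at that moment is C# diminished triad (C#, E, G); F#4 is not a chord tone.
It is approached by step down from G4 and left by leap up to C#5.
Step in, leap out — an escape tone.

A4 (beat 3) — escape tone; F#4 (beat 7) — escape tone.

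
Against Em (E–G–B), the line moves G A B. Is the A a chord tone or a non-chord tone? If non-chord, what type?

Non-chord tone — a passing tone.

The harmony at that moment is E minor triad (E, G, B); A is not a chord tone.
It is approached by step up from G and left by step up to B.
Step in, step out in the same direction — a passing tone.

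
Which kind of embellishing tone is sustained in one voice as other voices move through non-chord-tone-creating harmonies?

Approach: none. Departure: none — a single pitch is sustained while the chords change around it, passing through harmonies that do not contain it.
No melodic motion at all; the dissonance is created entirely by the moving harmonies against the stationary note — a pedal tone (pedal point).

Pedal tone.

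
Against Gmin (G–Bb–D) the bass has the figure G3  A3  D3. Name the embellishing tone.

A3 is an escape tone.

The harmony at that moment is G minor triad (G, Bb, D); A3 is not a chord tone.
It is approached by step up from G3 and left by leap down to D3.
Step in, leap out — an escape tone.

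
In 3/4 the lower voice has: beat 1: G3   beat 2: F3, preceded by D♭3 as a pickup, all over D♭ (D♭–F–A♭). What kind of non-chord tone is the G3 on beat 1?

Appoggiatura.

The harmony at that moment is D♭ major triad (D♭, F, A♭); G3 is not a chord tone.
It is approached by leap up from D♭3 and left by step down to F3.
Leap in, step out, metrically accented — an appoggiatura.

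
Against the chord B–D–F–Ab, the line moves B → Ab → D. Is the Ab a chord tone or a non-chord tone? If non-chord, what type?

Chord tone (the seventh of B diminished seventh chord).

B diminished seventh chord contains B, D, F, Ab; Ab is the seventh, so it is a chord tone.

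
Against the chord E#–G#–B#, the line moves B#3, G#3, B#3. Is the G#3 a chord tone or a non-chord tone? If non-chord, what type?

Chord tone (the third of E# minor triad).

E# minor triad contains E#, G#, B#; G# is the third, so it is a chord tone.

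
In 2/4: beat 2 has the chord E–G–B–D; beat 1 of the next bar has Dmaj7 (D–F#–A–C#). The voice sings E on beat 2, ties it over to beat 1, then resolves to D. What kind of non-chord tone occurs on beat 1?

Suspension.

The harmony at that moment is D major seventh chord (D, F#, A, C#); E is not a chord tone.
It is held over (the same pitch as the preceding E) and left by step down to D.
Held over from the previous chord and resolving down by step — a suspension.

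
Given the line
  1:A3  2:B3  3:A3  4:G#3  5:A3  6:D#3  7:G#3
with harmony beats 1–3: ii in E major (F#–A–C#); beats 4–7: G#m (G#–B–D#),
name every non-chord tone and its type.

The harmony at that moment is F# minor triad (F#, A, C#); B3 is not a chord tone.
It is approached by step up from A3 and left by step down to A3.
Step away and step back to the same note — a neighbor tone (upper neighbor).
The harmony at that moment is G# minor triad (G#, B, D#); A3 is not a chord tone.
It is approached by step up from G#3 and left by leap down to D#3.
Step in, leap out — an escape tone.

B3 (beat 2) — neighbor tone; A3 (beat 5) — escape tone.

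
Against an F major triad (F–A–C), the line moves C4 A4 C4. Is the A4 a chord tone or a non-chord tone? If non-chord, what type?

F major triad contains F, A, C; A is the third, so it is a chord tone.

Chord tone (the third of F major triad).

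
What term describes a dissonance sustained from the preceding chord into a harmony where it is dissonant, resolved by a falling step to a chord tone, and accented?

Suspension.

Approach: by preparation — the pitch is first a chord tone, then held (tied or repeated) while the harmony changes under it. Departure: down by step. Metric position: strong.
A prepared dissonance that resolves downward by step — a suspension. (The same figure resolving upward would be a retardation.)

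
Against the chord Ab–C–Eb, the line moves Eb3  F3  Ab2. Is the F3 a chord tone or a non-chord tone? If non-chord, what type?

The harmony at that moment is Ab major triad (Ab, C, Eb); F3 is not a chord tone.
It is approached by step up from Eb3 and left by leap down to Ab2.
Step in, leap out — an escape tone.

Non-chord tone — an escape tone.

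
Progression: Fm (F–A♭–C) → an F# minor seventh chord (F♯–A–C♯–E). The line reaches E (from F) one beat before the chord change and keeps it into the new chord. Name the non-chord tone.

E is an anticipation.

The harmony at that moment is F minor triad (F, A♭, C); E is not a chord tone.
It is approached by step down from F and then sustained as the same pitch into the next harmony.
Arriving early and becoming a chord tone when the harmony changes — an anticipation.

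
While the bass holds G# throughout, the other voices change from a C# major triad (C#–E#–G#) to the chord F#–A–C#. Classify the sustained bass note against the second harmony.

The harmony at that moment is F# minor triad (F#, A, C#); G# is not a chord tone.
It is held over (the same pitch as the preceding G#) and then sustained as the same pitch into the next harmony.
Sustained through a change of harmony — a pedal tone.

Pedal tone (pedal point).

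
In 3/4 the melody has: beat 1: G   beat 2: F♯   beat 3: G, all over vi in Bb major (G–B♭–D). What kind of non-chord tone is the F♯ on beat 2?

Lower neighbor tone.

The harmony at that moment is G minor triad (G, B♭, D); F♯ is not a chord tone.
It is approached by step down from G and left by step up to G.
Step away and step back to the same note — a neighbor tone (lower neighbor).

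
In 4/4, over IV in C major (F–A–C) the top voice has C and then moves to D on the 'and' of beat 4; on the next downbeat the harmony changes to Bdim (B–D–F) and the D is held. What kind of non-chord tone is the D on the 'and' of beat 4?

The harmony at that moment is F major triad (F, A, C); D is not a chord tone.
It is approached by step up from C and then sustained as the same pitch into the next harmony.
Arriving early and becoming a chord tone when the harmony changes — an anticipation.

Anticipation.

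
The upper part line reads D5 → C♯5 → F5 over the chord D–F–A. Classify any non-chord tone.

The harmony at that moment is D minor triad (D, F, A); C♯5 is not a chord tone.
It is approached by step down from D5 and left by leap up to F5.
Step in, leap out — an escape tone.

C♯5 is an escape tone.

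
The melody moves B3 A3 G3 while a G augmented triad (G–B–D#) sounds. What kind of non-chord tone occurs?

A3 is a passing tone.

The harmony at that moment is G augmented triad (G, B, D#); A3 is not a chord tone.
It is approached by step down from B3 and left by step down to G3.
Step in, step out in the same direction — a passing tone.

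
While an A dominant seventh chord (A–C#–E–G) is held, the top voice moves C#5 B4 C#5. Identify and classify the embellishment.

The harmony at that moment is A dominant seventh chord (A, C#, E, G); B4 is not a chord tone.
It is approached by step down from C#5 and left by step up to C#5.
Step away and step back to the same note — a neighbor tone (lower neighbor).

B4 is a neighbor tone.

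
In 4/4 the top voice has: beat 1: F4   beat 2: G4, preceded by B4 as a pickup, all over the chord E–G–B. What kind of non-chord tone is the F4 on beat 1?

The harmony at that moment is E minor triad (E, G, B); F4 is not a chord tone.
It is approached by leap down from B4 and left by step up to G4.
Leap in, step out, metrically accented — an appoggiatura.

Appoggiatura.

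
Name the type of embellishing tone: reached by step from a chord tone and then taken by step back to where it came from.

Neighbor tone.

Approach: by step. Departure: by step in the opposite direction, back to the starting pitch.
Stepwise on both sides but reversing to return to the same chord tone — a neighbor tone. (Had it continued onward in the same direction it would be a passing tone instead.)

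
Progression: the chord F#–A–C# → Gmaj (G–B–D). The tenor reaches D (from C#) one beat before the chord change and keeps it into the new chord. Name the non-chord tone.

The harmony at that moment is F# minor triad (F#, A, C#); D is not a chord tone.
It is approached by step up from C# and then sustained as the same pitch into the next harmony.
Arriving early and becoming a chord tone when the harmony changes — an anticipation.

D is an anticipation.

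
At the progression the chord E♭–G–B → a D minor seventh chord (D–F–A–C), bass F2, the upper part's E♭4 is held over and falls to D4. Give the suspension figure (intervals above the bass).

At the second chord the bass is F2. The suspended E♭4 lies a seventh above the bass; after resolving down by step to D4, the interval above the bass becomes a sixth.
Suspension figures are named by those two intervals: 7–6.

7–6 suspension.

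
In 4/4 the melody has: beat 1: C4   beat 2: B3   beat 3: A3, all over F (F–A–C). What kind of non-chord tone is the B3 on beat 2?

Passing tone.

The harmony at that moment is F major triad (F, A, C); B3 is not a chord tone.
It is approached by step down from C4 and left by step down to A3.
Step in, step out in the same direction — a passing tone.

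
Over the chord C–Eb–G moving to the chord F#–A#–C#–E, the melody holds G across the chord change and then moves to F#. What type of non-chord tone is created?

G is a suspension.

The harmony at that moment is F# dominant seventh chord (F#, A#, C#, E); G is not a chord tone.
It is held over (the same pitch as the preceding G) and left by step down to F#.
Held over from the previous chord and resolving down by step — a suspension.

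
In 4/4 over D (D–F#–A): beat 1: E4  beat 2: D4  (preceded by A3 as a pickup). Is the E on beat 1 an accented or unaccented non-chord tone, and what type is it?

The harmony at that moment is D major triad (D, F#, A); E4 is not a chord tone.
It is approached by leap up from A3 and left by step down to D4.
Leap in, step out — an appoggiatura.
It falls on the downbeat, so it is accented.

Accented appoggiatura.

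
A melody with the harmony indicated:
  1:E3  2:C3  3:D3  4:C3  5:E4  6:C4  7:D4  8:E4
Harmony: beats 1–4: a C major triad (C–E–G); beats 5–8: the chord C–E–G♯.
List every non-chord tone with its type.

D3 (beat 3) — neighbor tone; D4 (beat 7) — passing tone.

The harmony at that moment is C major triad (C, E, G); D3 is not a chord tone.
It is approached by step up from C3 and left by step down to C3.
Step away and step back to the same note — a neighbor tone (upper neighbor).
The harmony at that moment is C augmented triad (C, E, G♯); D4 is not a chord tone.
It is approached by step up from C4 and left by step up to E4.
Step in, step out in the same direction — a passing tone.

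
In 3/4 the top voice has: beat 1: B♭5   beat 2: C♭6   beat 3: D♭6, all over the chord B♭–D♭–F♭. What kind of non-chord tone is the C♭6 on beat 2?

The harmony at that moment is B♭ diminished triad (B♭, D♭, F♭); C♭6 is not a chord tone.
It is approached by step up from B♭5 and left by step up to D♭6.
Step in, step out in the same direction — a passing tone.

Passing tone.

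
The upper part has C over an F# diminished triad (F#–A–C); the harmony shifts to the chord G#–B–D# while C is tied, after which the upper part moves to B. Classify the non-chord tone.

The harmony at that moment is G# minor triad (G#, B, D#); C is not a chord tone.
It is held over (the same pitch as the preceding C) and left by step down to B.
Held over from the previous chord and resolving down by step — a suspension.

C is a suspension.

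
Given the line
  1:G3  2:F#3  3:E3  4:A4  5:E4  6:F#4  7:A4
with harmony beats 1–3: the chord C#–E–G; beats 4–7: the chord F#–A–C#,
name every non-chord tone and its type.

F#3 (beat 2) — passing tone; E4 (beat 5) — appoggiatura.

The harmony at that moment is C# diminished triad (C#, E, G); F#3 is not a chord tone.
It is approached by step down from G3 and left by step down to E3.
Step in, step out in the same direction — a passing tone.
The harmony at that moment is F# minor triad (F#, A, C#); E4 is not a chord tone.
It is approached by leap down from A4 and left by step up to F#4.
Leap in, step out — an appoggiatura.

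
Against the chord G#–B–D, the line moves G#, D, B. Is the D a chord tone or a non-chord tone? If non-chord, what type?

Chord tone (the fifth of G# diminished triad).

G# diminished triad contains G#, B, D; D is the fifth, so it is a chord tone.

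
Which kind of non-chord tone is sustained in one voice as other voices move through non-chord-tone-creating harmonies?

Approach: none. Departure: none — a single pitch is sustained while the chords change around it, passing through harmonies that do not contain it.
No melodic motion at all; the dissonance is created entirely by the moving harmonies against the stationary note — a pedal tone (pedal point).

Pedal tone.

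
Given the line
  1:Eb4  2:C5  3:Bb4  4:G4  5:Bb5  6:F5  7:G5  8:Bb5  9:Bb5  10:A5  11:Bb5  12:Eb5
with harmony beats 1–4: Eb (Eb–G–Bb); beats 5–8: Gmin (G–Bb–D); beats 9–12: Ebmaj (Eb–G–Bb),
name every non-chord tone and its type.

C5 (beat 2) — appoggiatura; F5 (beat 6) — appoggiatura; A5 (beat 10) — neighbor tone.

The harmony at that moment is Eb major triad (Eb, G, Bb); C5 is not a chord tone.
It is approached by leap up from Eb4 and left by step down to Bb4.
Leap in, step out — an appoggiatura.
The harmony at that moment is G minor triad (G, Bb, D); F5 is not a chord tone.
It is approached by leap down from Bb5 and left by step up to G5.
Leap in, step out — an appoggiatura.
The harmony at that moment is Eb major triad (Eb, G, Bb); A5 is not a chord tone.
It is approached by step down from Bb5 and left by step up to Bb5.
Step away and step back to the same note — a neighbor tone (lower neighbor).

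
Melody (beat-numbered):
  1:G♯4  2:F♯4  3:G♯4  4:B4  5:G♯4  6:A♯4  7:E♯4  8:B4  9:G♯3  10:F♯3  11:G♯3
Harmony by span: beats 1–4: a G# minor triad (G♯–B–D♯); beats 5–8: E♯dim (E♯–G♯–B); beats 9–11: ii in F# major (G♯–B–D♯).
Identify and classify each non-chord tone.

The harmony at that moment is G♯ minor triad (G♯, B, D♯); F♯4 is not a chord tone.
It is approached by step down from G♯4 and left by step up to G♯4.
Step away and step back to the same note — a neighbor tone (lower neighbor).
The harmony at that moment is E♯ diminished triad (E♯, G♯, B); A♯4 is not a chord tone.
It is approached by step up from G♯4 and left by leap down to E♯4.
Step in, leap out — an escape tone.
The harmony at that moment is G♯ minor triad (G♯, B, D♯); F♯3 is not a chord tone.
It is approached by step down from G♯3 and left by step up to G♯3.
Step away and step back to the same note — a neighbor tone (lower neighbor).

F♯4 (beat 2) — neighbor tone; A♯4 (beat 6) — escape tone; F♯3 (beat 10) — neighbor tone.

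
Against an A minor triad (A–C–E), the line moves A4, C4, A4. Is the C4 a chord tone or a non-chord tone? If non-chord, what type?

Chord tone (the third of A minor triad).

A minor triad contains A, C, E; C is the third, so it is a chord tone.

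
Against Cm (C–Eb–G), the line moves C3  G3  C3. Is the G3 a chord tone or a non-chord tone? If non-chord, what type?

C minor triad contains C, Eb, G; G is the fifth, so it is a chord tone.

Chord tone (the fifth of C minor triad).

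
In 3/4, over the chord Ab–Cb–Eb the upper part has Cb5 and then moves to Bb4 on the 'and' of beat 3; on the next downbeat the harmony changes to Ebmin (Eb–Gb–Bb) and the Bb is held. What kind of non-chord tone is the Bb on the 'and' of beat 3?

The harmony at that moment is Ab minor triad (Ab, Cb, Eb); Bb4 is not a chord tone.
It is approached by step down from Cb5 and then sustained as the same pitch into the next harmony.
Arriving early and becoming a chord tone when the harmony changes — an anticipation.

Anticipation.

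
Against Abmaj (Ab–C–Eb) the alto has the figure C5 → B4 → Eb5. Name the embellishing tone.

The harmony at that moment is Ab major triad (Ab, C, Eb); B4 is not a chord tone.
It is approached by step down from C5 and left by leap up to Eb5.
Step in, leap out — an escape tone.

B4 is an escape tone.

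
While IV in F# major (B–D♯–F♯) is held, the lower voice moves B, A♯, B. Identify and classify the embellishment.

A♯ is a neighbor tone.

The harmony at that moment is B major triad (B, D♯, F♯); A♯ is not a chord tone.
It is approached by step down from B and left by step up to B.
Step away and step back to the same note — a neighbor tone (lower neighbor).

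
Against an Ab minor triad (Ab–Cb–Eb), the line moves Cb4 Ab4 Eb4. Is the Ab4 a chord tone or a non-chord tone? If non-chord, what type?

Ab minor triad contains Ab, Cb, Eb; Ab is the root, so it is a chord tone.

Chord tone (the root of Ab minor triad).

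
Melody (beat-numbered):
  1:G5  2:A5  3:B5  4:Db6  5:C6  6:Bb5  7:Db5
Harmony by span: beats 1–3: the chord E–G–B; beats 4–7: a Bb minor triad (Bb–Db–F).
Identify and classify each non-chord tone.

A5 (beat 2) — passing tone; C6 (beat 5) — passing tone.

The harmony at that moment is E minor triad (E, G, B); A5 is not a chord tone.
It is approached by step up from G5 and left by step up to B5.
Step in, step out in the same direction — a passing tone.
The harmony at that moment is Bb minor triad (Bb, Db, F); C6 is not a chord tone.
It is approached by step down from Db6 and left by step down to Bb5.
Step in, step out in the same direction — a passing tone.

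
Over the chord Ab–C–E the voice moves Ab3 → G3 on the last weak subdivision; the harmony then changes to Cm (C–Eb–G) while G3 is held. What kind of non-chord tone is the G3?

The harmony at that moment is Ab augmented triad (Ab, C, E); G3 is not a chord tone.
It is approached by step down from Ab3 and then sustained as the same pitch into the next harmony.
Arriving early and becoming a chord tone when the harmony changes — an anticipation.

G3 is an anticipation.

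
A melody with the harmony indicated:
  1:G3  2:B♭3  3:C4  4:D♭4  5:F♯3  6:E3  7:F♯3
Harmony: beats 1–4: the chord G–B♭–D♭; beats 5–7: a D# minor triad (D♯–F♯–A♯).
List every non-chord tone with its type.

The harmony at that moment is G diminished triad (G, B♭, D♭); C4 is not a chord tone.
It is approached by step up from B♭3 and left by step up to D♭4.
Step in, step out in the same direction — a passing tone.
The harmony at that moment is D♯ minor triad (D♯, F♯, A♯); E3 is not a chord tone.
It is approached by step down from F♯3 and left by step up to F♯3.
Step away and step back to the same note — a neighbor tone (lower neighbor).

C4 (beat 3) — passing tone; E3 (beat 6) — neighbor tone.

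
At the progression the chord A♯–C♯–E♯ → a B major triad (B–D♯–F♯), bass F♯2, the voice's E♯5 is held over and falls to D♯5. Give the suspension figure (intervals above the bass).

7–6 suspension.

At the second chord the bass is F♯2. The suspended E♯5 lies a seventh above the bass; after resolving down by step to D♯5, the interval above the bass becomes a sixth.
Suspension figures are named by those two intervals: 7–6.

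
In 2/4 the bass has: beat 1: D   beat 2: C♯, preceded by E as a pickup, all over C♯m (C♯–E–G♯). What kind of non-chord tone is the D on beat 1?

Passing tone.

The harmony at that moment is C♯ minor triad (C♯, E, G♯); D is not a chord tone.
It is approached by step down from E and left by step down to C♯.
Step in, step out in the same direction — a passing tone.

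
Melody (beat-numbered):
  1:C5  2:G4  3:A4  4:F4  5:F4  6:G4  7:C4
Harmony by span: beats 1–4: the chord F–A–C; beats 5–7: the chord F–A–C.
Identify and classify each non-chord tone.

G4 (beat 2) — appoggiatura; G4 (beat 6) — escape tone.

The harmony at that moment is F major triad (F, A, C); G4 is not a chord tone.
It is approached by leap down from C5 and left by step up to A4.
Leap in, step out — an appoggiatura.
The harmony at that moment is F major triad (F, A, C); G4 is not a chord tone.
It is approached by step up from F4 and left by leap down to C4.
Step in, leap out — an escape tone.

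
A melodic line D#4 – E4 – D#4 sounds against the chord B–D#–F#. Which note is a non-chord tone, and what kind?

The harmony at that moment is B major triad (B, D#, F#); E4 is not a chord tone.
It is approached by step up from D#4 and left by step down to D#4.
Step away and step back to the same note — a neighbor tone (upper neighbor).

E4 is a neighbor tone.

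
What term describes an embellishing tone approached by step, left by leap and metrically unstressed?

Escape tone.

Approach: by step. Departure: by leap. Metric position: weak.
Step in, leap out, from a weak position — an escape tone (échappée). (It is the mirror image of the appoggiatura, which leaps in and steps out on a strong beat.)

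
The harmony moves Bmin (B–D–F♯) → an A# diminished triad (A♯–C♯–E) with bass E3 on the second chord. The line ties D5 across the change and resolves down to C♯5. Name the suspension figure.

At the second chord the bass is E3. The suspended D5 lies a seventh above the bass; after resolving down by step to C♯5, the interval above the bass becomes a sixth.
Suspension figures are named by those two intervals: 7–6.

7–6 suspension.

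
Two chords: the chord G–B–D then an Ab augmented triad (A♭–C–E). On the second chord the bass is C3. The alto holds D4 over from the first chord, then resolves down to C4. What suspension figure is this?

At the second chord the bass is C3. The suspended D4 lies a ninth above the bass; after resolving down by step to C4, the interval above the bass becomes an octave.
Suspension figures are named by those two intervals: 9–8.

9–8 suspension.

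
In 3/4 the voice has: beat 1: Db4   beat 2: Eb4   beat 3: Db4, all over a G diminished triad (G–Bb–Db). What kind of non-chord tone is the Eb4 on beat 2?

The harmony at that moment is G diminished triad (G, Bb, Db); Eb4 is not a chord tone.
It is approached by step up from Db4 and left by step down to Db4.
Step away and step back to the same note — a neighbor tone (upper neighbor).

Upper neighbor tone.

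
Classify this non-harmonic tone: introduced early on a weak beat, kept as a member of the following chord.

Approach: ahead of the chord change (typically by step), so it is dissonant against the current harmony. Departure: none — the same pitch is restated or held and is a chord tone of the new harmony.
Dissonant first, consonant once the harmony catches up: the note simply arrives early — an anticipation. (The reverse timing, consonant first and dissonant after the change, would be a suspension or retardation.)

Anticipation.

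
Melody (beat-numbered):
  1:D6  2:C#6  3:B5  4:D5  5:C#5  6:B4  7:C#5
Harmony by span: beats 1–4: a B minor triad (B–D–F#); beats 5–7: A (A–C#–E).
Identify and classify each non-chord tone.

C#6 (beat 2) — passing tone; B4 (beat 6) — neighbor tone.

The harmony at that moment is B minor triad (B, D, F#); C#6 is not a chord tone.
It is approached by step down from D6 and left by step down to B5.
Step in, step out in the same direction — a passing tone.
The harmony at that moment is A major triad (A, C#, E); B4 is not a chord tone.
It is approached by step down from C#5 and left by step up to C#5.
Step away and step back to the same note — a neighbor tone (lower neighbor).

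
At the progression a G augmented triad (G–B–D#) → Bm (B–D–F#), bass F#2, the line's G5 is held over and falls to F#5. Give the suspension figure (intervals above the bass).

9–8 suspension.

At the second chord the bass is F#2. The suspended G5 lies a ninth above the bass; after resolving down by step to F#5, the interval above the bass becomes an octave.
Suspension figures are named by those two intervals: 9–8.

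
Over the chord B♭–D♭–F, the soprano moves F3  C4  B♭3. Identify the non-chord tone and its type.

The harmony at that moment is B♭ minor triad (B♭, D♭, F); C4 is not a chord tone.
It is approached by leap up from F3 and left by step down to B♭3.
Leap in, step out — an appoggiatura.

C4 is an appoggiatura.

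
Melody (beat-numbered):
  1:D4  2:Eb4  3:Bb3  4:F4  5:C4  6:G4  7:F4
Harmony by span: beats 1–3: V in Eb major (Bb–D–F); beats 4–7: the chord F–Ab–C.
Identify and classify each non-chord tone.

Eb4 (beat 2) — escape tone; G4 (beat 6) — appoggiatura.

The harmony at that moment is Bb major triad (Bb, D, F); Eb4 is not a chord tone.
It is approached by step up from D4 and left by leap down to Bb3.
Step in, leap out — an escape tone.
The harmony at that moment is F minor triad (F, Ab, C); G4 is not a chord tone.
It is approached by leap up from C4 and left by step down to F4.
Leap in, step out — an appoggiatura.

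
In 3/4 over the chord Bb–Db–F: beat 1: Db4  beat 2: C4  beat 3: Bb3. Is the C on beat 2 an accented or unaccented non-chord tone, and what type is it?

Unaccented passing tone.

The harmony at that moment is Bb minor triad (Bb, Db, F); C4 is not a chord tone.
It is approached by step down from Db4 and left by step down to Bb3.
Step in, step out in the same direction — a passing tone.
It falls on a weak beat, so it is unaccented.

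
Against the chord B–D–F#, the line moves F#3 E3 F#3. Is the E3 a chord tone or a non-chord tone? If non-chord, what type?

The harmony at that moment is B minor triad (B, D, F#); E3 is not a chord tone.
It is approached by step down from F#3 and left by step up to F#3.
Step away and step back to the same note — a neighbor tone (lower neighbor).

Non-chord tone — a neighbor tone.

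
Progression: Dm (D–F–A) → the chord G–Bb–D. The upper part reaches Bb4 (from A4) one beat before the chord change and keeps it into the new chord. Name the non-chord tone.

Bb4 is an anticipation.

The harmony at that moment is D minor triad (D, F, A); Bb4 is not a chord tone.
It is approached by step up from A4 and then sustained as the same pitch into the next harmony.
Arriving early and becoming a chord tone when the harmony changes — an anticipation.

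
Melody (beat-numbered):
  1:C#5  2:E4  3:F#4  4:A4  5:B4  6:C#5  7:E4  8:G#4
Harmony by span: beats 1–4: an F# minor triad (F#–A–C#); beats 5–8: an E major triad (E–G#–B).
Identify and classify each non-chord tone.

E4 (beat 2) — appoggiatura; C#5 (beat 6) — escape tone.

The harmony at that moment is F# minor triad (F#, A, C#); E4 is not a chord tone.
It is approached by leap down from C#5 and left by step up to F#4.
Leap in, step out — an appoggiatura.
The harmony at that moment is E major triad (E, G#, B); C#5 is not a chord tone.
It is approached by step up from B4 and left by leap down to E4.
Step in, leap out — an escape tone.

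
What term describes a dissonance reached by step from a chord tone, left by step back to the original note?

Neighbor tone.

Approach: by step. Departure: by step in the opposite direction, back to the starting pitch.
Stepwise on both sides but reversing to return to the same chord tone — a neighbor tone. (Had it continued onward in the same direction it would be a passing tone instead.)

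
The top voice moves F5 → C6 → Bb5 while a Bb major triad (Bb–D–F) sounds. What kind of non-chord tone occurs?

The harmony at that moment is Bb major triad (Bb, D, F); C6 is not a chord tone.
It is approached by leap up from F5 and left by step down to Bb5.
Leap in, step out — an appoggiatura.

C6 is an appoggiatura.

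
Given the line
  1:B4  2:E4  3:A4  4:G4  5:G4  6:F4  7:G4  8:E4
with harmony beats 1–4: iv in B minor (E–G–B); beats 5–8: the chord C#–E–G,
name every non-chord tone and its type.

The harmony at that moment is E minor triad (E, G, B); A4 is not a chord tone.
It is approached by leap up from E4 and left by step down to G4.
Leap in, step out — an appoggiatura.
The harmony at that moment is C# diminished triad (C#, E, G); F4 is not a chord tone.
It is approached by step down from G4 and left by step up to G4.
Step away and step back to the same note — a neighbor tone (lower neighbor).

A4 (beat 3) — appoggiatura; F4 (beat 6) — neighbor tone.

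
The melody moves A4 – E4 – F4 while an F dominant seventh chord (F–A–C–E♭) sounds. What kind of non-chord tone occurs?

The harmony at that moment is F dominant seventh chord (F, A, C, E♭); E4 is not a chord tone.
It is approached by leap down from A4 and left by step up to F4.
Leap in, step out — an appoggiatura.

E4 is an appoggiatura.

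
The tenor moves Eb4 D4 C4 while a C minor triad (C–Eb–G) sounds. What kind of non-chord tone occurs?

The harmony at that moment is C minor triad (C, Eb, G); D4 is not a chord tone.
It is approached by step down from Eb4 and left by step down to C4.
Step in, step out in the same direction — a passing tone.

D4 is a passing tone.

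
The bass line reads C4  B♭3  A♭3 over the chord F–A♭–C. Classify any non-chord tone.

The harmony at that moment is F minor triad (F, A♭, C); B♭3 is not a chord tone.
It is approached by step down from C4 and left by step down to A♭3.
Step in, step out in the same direction — a passing tone.

B♭3 is a passing tone.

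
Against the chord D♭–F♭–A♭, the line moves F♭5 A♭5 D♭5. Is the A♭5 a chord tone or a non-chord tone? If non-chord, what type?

Chord tone (the fifth of Db minor triad).

Db minor triad contains D♭, F♭, A♭; A♭ is the fifth, so it is a chord tone.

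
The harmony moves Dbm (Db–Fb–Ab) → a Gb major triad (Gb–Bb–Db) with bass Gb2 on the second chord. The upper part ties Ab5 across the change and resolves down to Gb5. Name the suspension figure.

At the second chord the bass is Gb2. The suspended Ab5 lies a ninth above the bass; after resolving down by step to Gb5, the interval above the bass becomes an octave.
Suspension figures are named by those two intervals: 9–8.

9–8 suspension.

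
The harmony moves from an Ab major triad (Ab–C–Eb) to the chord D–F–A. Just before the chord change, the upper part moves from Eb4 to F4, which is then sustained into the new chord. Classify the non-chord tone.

The harmony at that moment is Ab major triad (Ab, C, Eb); F4 is not a chord tone.
It is approached by step up from Eb4 and then sustained as the same pitch into the next harmony.
Arriving early and becoming a chord tone when the harmony changes — an anticipation.

F4 is an anticipation.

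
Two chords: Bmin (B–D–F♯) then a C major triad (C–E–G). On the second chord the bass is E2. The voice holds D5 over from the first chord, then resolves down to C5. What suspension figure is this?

7–6 suspension.

At the second chord the bass is E2. The suspended D5 lies a seventh above the bass; after resolving down by step to C5, the interval above the bass becomes a sixth.
Suspension figures are named by those two intervals: 7–6.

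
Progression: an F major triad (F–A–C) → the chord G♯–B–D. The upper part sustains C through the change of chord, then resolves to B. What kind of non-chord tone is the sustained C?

C is a suspension.

The harmony at that moment is G♯ diminished triad (G♯, B, D); C is not a chord tone.
It is held over (the same pitch as the preceding C) and left by step down to B.
Held over from the previous chord and resolving down by step — a suspension.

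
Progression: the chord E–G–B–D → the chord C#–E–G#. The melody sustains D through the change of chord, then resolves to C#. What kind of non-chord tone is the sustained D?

The harmony at that moment is C# minor triad (C#, E, G#); D is not a chord tone.
It is held over (the same pitch as the preceding D) and left by step down to C#.
Held over from the previous chord and resolving down by step — a suspension.

D is a suspension.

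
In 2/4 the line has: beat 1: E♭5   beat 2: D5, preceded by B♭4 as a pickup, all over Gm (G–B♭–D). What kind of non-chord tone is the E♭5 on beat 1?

Appoggiatura.

The harmony at that moment is G minor triad (G, B♭, D); E♭5 is not a chord tone.
It is approached by leap up from B♭4 and left by step down to D5.
Leap in, step out, metrically accented — an appoggiatura.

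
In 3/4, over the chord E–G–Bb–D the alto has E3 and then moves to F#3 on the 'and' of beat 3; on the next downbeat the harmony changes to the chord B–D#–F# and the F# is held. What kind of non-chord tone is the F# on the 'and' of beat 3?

The harmony at that moment is E half-diminished seventh chord (E, G, Bb, D); F#3 is not a chord tone.
It is approached by step up from E3 and then sustained as the same pitch into the next harmony.
Arriving early and becoming a chord tone when the harmony changes — an anticipation.

Anticipation.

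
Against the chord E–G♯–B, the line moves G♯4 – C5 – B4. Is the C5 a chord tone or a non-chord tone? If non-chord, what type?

The harmony at that moment is E major triad (E, G♯, B); C5 is not a chord tone.
It is approached by leap up from G♯4 and left by step down to B4.
Leap in, step out — an appoggiatura.

Non-chord tone — an appoggiatura.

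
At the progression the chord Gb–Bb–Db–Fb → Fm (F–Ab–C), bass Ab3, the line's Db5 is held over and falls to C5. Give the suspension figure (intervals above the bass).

4–3 suspension.

At the second chord the bass is Ab3. The suspended Db5 lies a fourth above the bass; after resolving down by step to C5, the interval above the bass becomes a third.
Suspension figures are named by those two intervals: 4–3.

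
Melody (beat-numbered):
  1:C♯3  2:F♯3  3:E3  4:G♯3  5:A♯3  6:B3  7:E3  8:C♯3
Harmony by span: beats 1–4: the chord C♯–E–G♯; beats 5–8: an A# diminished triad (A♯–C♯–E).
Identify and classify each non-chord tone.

The harmony at that moment is C♯ minor triad (C♯, E, G♯); F♯3 is not a chord tone.
It is approached by leap up from C♯3 and left by step down to E3.
Leap in, step out — an appoggiatura.
The harmony at that moment is A♯ diminished triad (A♯, C♯, E); B3 is not a chord tone.
It is approached by step up from A♯3 and left by leap down to E3.
Step in, leap out — an escape tone.

F♯3 (beat 2) — appoggiatura; B3 (beat 6) — escape tone.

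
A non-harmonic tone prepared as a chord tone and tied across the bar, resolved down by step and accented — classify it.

Suspension.

Approach: by preparation — the pitch is first a chord tone, then held (tied or repeated) while the harmony changes under it. Departure: down by step. Metric position: strong.
A prepared dissonance that resolves downward by step — a suspension. (The same figure resolving upward would be a retardation.)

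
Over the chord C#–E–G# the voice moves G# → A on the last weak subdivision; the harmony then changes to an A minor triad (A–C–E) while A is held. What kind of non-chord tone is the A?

A is an anticipation.

The harmony at that moment is C# minor triad (C#, E, G#); A is not a chord tone.
It is approached by step up from G# and then sustained as the same pitch into the next harmony.
Arriving early and becoming a chord tone when the harmony changes — an anticipation.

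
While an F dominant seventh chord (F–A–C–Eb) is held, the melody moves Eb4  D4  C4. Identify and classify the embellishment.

D4 is a passing tone.

The harmony at that moment is F dominant seventh chord (F, A, C, Eb); D4 is not a chord tone.
It is approached by step down from Eb4 and left by step down to C4.
Step in, step out in the same direction — a passing tone.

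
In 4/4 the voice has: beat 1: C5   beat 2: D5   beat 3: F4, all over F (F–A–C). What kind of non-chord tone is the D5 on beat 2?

Escape tone.

The harmony at that moment is F major triad (F, A, C); D5 is not a chord tone.
It is approached by step up from C5 and left by leap down to F4.
Step in, leap out, on a weak beat — an escape tone.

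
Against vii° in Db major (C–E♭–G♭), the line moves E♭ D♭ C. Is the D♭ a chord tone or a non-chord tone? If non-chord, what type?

The harmony at that moment is C diminished triad (C, E♭, G♭); D♭ is not a chord tone.
It is approached by step down from E♭ and left by step down to C.
Step in, step out in the same direction — a passing tone.

Non-chord tone — a passing tone.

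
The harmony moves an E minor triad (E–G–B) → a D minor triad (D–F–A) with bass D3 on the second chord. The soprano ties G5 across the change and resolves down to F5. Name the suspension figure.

4–3 suspension.

At the second chord the bass is D3. The suspended G5 lies a fourth above the bass; after resolving down by step to F5, the interval above the bass becomes a third.
Suspension figures are named by those two intervals: 4–3.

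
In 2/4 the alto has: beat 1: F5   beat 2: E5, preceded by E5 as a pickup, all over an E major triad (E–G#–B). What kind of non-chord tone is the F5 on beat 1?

Upper neighbor tone.

The harmony at that moment is E major triad (E, G#, B); F5 is not a chord tone.
It is approached by step up from E5 and left by step down to E5.
Step away and step back to the same note — a neighbor tone (upper neighbor).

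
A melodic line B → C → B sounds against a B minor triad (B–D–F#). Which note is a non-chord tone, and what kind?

The harmony at that moment is B minor triad (B, D, F#); C is not a chord tone.
It is approached by step up from B and left by step down to B.
Step away and step back to the same note — a neighbor tone (upper neighbor).

C is a neighbor tone.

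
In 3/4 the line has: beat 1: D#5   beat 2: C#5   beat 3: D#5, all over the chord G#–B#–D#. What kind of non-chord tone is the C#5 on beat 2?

The harmony at that moment is G# major triad (G#, B#, D#); C#5 is not a chord tone.
It is approached by step down from D#5 and left by step up to D#5.
Step away and step back to the same note — a neighbor tone (lower neighbor).

Lower neighbor tone.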